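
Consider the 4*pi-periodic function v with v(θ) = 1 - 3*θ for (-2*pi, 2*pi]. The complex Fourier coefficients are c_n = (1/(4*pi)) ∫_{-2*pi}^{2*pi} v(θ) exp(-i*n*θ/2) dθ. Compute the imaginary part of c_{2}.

-3

Since v is real-valued, Im(c_{2}) = -(1/(4*pi)) ∫_{-2*pi}^{2*pi} v(θ) sin(θ) dθ = -b_{2}/2.
Integrating by parts (boundary term plus one more integral), an antiderivative of (1 - 3*θ) sin(θ) is 3*θ*cos(θ) - 3*sin(θ) - cos(θ); evaluating from -2*pi to 2*pi: ∫_{-2*pi}^{2*pi} (1 - 3*θ) sin(θ) dθ = (-1 + 6*pi) - (-6*pi - 1) = 12*pi.
Hence Im(c_{2}) = (-1/(4*pi))·(12*pi) = -3.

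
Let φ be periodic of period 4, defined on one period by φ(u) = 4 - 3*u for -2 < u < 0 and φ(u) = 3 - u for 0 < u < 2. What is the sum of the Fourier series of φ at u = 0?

At u = 0 the one-sided limits are φ(0^-) = 4 and φ(0^+) = 3.
By Dirichlet's theorem the series converges to their average, [(4) + (3)]/2 = 7/2.

7/2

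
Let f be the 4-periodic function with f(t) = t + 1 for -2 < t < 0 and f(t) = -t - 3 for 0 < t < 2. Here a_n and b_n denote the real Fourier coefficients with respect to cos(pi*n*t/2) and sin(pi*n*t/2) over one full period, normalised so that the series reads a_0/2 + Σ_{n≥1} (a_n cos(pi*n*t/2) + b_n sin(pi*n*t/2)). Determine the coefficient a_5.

a_5 = 1/2 ∫_{-2}^{2} f(t) cos(5*pi*t/2) dt.
Split the integral at the breakpoints.
Integrating by parts (boundary term plus one more integral), an antiderivative of (t + 1) cos(5*pi*t/2) is 2*t*sin(5*pi*t/2)/(5*pi) + 2*sin(5*pi*t/2)/(5*pi) + 4*cos(5*pi*t/2)/(25*pi**2); evaluating from -2 to 0: ∫_{-2}^{0} (t + 1) cos(5*pi*t/2) dt = (4/(25*pi**2)) - (-4/(25*pi**2)) = 8/(25*pi**2).
Integrating by parts (boundary term plus one more integral), an antiderivative of (-t - 3) cos(5*pi*t/2) is -2*t*sin(5*pi*t/2)/(5*pi) - 6*sin(5*pi*t/2)/(5*pi) - 4*cos(5*pi*t/2)/(25*pi**2); evaluating from 0 to 2: ∫_{0}^{2} (-t - 3) cos(5*pi*t/2) dt = (4/(25*pi**2)) - (-4/(25*pi**2)) = 8/(25*pi**2).
Summing the pieces and multiplying by (1/2) gives a_5 = 8/(25*pi**2).

8/(25*pi**2)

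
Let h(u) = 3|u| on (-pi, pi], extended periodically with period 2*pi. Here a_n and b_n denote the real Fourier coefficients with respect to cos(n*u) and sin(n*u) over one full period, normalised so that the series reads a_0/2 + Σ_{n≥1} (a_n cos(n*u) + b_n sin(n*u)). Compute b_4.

b_4 = 1/pi ∫_{-pi}^{pi} h(u) sin(4*u) du.
h is even and sin(4*u) is odd, so the integrand is odd over a symmetric interval and the integral vanishes.

0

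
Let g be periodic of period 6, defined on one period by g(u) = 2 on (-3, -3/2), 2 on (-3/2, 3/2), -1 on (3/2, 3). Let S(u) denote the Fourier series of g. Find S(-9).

1/2

u = -9 differs from u = 3 by -2 full period(s), and the series is 6-periodic.
At u = 3 the one-sided limits are g(3^-) = -1 and g(3^+) = 2.
By Dirichlet's theorem the series converges to their average, [(-1) + (2)]/2 = 1/2.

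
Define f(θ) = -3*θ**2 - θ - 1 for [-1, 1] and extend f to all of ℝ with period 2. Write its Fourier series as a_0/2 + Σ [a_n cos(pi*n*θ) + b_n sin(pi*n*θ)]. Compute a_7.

a_7 = ∫_{-1}^{1} f(θ) cos(7*pi*θ) dθ.
Integrating by parts twice (tabular method), an antiderivative of (-3*θ**2 - θ - 1) cos(7*pi*θ) is -3*θ**2*sin(7*pi*θ)/(7*pi) - θ*sin(7*pi*θ)/(7*pi) - 6*θ*cos(7*pi*θ)/(49*pi**2) - sin(7*pi*θ)/(7*pi) + 6*sin(7*pi*θ)/(343*pi**3) - cos(7*pi*θ)/(49*pi**2); evaluating from -1 to 1: ∫_{-1}^{1} (-3*θ**2 - θ - 1) cos(7*pi*θ) dθ = (1/(7*pi**2)) - (-5/(49*pi**2)) = 12/(49*pi**2).
Hence a_7 = 12/(49*pi**2).

12/(49*pi**2)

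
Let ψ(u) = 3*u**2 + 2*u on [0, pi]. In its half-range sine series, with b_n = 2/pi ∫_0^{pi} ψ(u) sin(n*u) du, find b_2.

-3*pi - 2

b_2 = 2/pi ∫_0^{pi} (3*u**2 + 2*u) sin(2*u) du.
Integrating by parts twice (tabular method), an antiderivative of (3*u**2 + 2*u) sin(2*u) is -3*u**2*cos(2*u)/2 + 3*u*sin(2*u)/2 - u*cos(2*u) + sin(2*u)/2 + 3*cos(2*u)/4; evaluating from 0 to pi: ∫_{0}^{pi} (3*u**2 + 2*u) sin(2*u) du = (-3*pi**2/2 - pi + 3/4) - (3/4) = -pi*(2 + 3*pi)/2.
Hence b_2 = (2/pi)·(-pi*(2 + 3*pi)/2) = -3*pi - 2.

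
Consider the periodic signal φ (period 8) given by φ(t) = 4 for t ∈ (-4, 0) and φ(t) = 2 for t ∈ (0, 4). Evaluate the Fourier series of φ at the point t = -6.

t = -6 differs from t = 2 by -1 full period(s), and the series is 8-periodic.
φ is continuous at t = 2 with value 2, so the series converges to 2 there.

2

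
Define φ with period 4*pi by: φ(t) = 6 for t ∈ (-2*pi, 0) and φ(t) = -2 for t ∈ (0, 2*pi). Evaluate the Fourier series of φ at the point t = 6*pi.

2

t = 6*pi differs from t = 2*pi by 1 full period(s), and the series is 4*pi-periodic.
At t = 2*pi the one-sided limits are φ(2*pi^-) = -2 and φ(2*pi^+) = 6.
By Dirichlet's theorem the series converges to their average, [(-2) + (6)]/2 = 2.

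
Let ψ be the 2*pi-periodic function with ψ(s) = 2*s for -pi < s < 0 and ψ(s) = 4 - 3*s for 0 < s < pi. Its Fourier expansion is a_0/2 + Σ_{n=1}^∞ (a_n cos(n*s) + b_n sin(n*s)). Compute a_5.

a_5 = 1/pi ∫_{-pi}^{pi} ψ(s) cos(5*s) ds.
Split the integral at the breakpoints.
Integrating by parts (boundary term plus one more integral), an antiderivative of (2*s) cos(5*s) is 2*s*sin(5*s)/5 + 2*cos(5*s)/25; evaluating from -pi to 0: ∫_{-pi}^{0} (2*s) cos(5*s) ds = (2/25) - (-2/25) = 4/25.
Integrating by parts (boundary term plus one more integral), an antiderivative of (4 - 3*s) cos(5*s) is -3*s*sin(5*s)/5 + 4*sin(5*s)/5 - 3*cos(5*s)/25; evaluating from 0 to pi: ∫_{0}^{pi} (4 - 3*s) cos(5*s) ds = (3/25) - (-3/25) = 6/25.
Summing the pieces and multiplying by (1/pi) gives a_5 = 2/(5*pi).

2/(5*pi)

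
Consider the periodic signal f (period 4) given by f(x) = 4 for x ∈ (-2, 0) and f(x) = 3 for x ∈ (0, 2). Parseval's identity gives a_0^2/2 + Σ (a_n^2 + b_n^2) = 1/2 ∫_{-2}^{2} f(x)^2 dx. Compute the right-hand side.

25

1/2 ∫_{-2}^{2} f(x)^2 dx = 1/2 · (50) = 25.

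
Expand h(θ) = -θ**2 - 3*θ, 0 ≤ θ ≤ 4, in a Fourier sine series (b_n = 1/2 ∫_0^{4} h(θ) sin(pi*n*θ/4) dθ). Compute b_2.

b_2 = 1/2 ∫_0^{4} (-θ**2 - 3*θ) sin(pi*θ/2) dθ.
Integrating by parts twice (tabular method), an antiderivative of (-θ**2 - 3*θ) sin(pi*θ/2) is 2*θ**2*cos(pi*θ/2)/pi - 8*θ*sin(pi*θ/2)/pi**2 + 6*θ*cos(pi*θ/2)/pi - 12*sin(pi*θ/2)/pi**2 - 16*cos(pi*θ/2)/pi**3; evaluating from 0 to 4: ∫_{0}^{4} (-θ**2 - 3*θ) sin(pi*θ/2) dθ = (-16/pi**3 + 56/pi) - (-16/pi**3) = 56/pi.
Hence b_2 = (1/2)·(56/pi) = 28/pi.

28/pi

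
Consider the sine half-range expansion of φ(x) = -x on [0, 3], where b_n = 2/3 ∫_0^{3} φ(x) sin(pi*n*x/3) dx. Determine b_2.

b_2 = 2/3 ∫_0^{3} (-x) sin(2*pi*x/3) dx.
Integrating by parts (boundary term plus one more integral), an antiderivative of (-x) sin(2*pi*x/3) is 3*x*cos(2*pi*x/3)/(2*pi) - 9*sin(2*pi*x/3)/(4*pi**2); evaluating from 0 to 3: ∫_{0}^{3} (-x) sin(2*pi*x/3) dx = (9/(2*pi)) - (0) = 9/(2*pi).
Hence b_2 = (2/3)·(9/(2*pi)) = 3/pi.

3/pi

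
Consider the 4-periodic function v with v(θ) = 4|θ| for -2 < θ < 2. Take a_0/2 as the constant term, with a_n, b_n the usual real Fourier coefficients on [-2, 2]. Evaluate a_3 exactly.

a_3 = 1/2 ∫_{-2}^{2} v(θ) cos(3*pi*θ/2) dθ.
v is even and cos(3*pi*θ/2) is even, so the integrand is even and a_3 = ∫_0^{2} v(θ) cos(3*pi*θ/2) dθ.
Integrating by parts (boundary term plus one more integral), an antiderivative of (4*θ) cos(3*pi*θ/2) is 8*θ*sin(3*pi*θ/2)/(3*pi) + 16*cos(3*pi*θ/2)/(9*pi**2); evaluating from 0 to 2: ∫_{0}^{2} (4*θ) cos(3*pi*θ/2) dθ = (-16/(9*pi**2)) - (16/(9*pi**2)) = -32/(9*pi**2).
Hence a_3 = -32/(9*pi**2).

-32/(9*pi**2)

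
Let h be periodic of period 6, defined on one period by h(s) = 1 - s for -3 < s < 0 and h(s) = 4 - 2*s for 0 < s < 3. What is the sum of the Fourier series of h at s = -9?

1

s = -9 differs from s = 3 by -2 full period(s), and the series is 6-periodic.
At s = 3 the one-sided limits are h(3^-) = -2 and h(3^+) = 4.
By Dirichlet's theorem the series converges to their average, [(-2) + (4)]/2 = 1.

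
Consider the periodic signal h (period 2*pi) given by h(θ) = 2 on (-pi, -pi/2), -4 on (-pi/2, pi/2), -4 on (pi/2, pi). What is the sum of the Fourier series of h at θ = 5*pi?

θ = 5*pi differs from θ = pi by 2 full period(s), and the series is 2*pi-periodic.
At θ = pi the one-sided limits are h(pi^-) = -4 and h(pi^+) = 2.
By Dirichlet's theorem the series converges to their average, [(-4) + (2)]/2 = -1.

-1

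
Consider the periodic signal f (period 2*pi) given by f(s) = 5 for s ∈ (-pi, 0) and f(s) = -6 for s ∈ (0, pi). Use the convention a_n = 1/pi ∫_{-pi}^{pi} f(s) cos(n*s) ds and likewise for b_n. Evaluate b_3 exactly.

-22/(3*pi)

b_3 = 1/pi ∫_{-pi}^{pi} f(s) sin(3*s) ds.
Split the integral at the breakpoints.
Directly, an antiderivative of (5) sin(3*s) is -5*cos(3*s)/3; evaluating from -pi to 0: ∫_{-pi}^{0} (5) sin(3*s) ds = (-5/3) - (5/3) = -10/3.
Directly, an antiderivative of (-6) sin(3*s) is 2*cos(3*s); evaluating from 0 to pi: ∫_{0}^{pi} (-6) sin(3*s) ds = (-2) - (2) = -4.
Summing the pieces and multiplying by (1/pi) gives b_3 = -22/(3*pi).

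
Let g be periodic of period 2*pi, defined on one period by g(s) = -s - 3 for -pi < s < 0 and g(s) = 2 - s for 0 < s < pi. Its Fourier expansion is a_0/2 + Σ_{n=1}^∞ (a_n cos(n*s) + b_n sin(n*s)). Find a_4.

0

a_4 = 1/pi ∫_{-pi}^{pi} g(s) cos(4*s) ds.
Split the integral at the breakpoints.
Integrating by parts (boundary term plus one more integral), an antiderivative of (-s - 3) cos(4*s) is -s*sin(4*s)/4 - 3*sin(4*s)/4 - cos(4*s)/16; evaluating from -pi to 0: ∫_{-pi}^{0} (-s - 3) cos(4*s) ds = (-1/16) - (-1/16) = 0.
Integrating by parts (boundary term plus one more integral), an antiderivative of (2 - s) cos(4*s) is -s*sin(4*s)/4 + sin(4*s)/2 - cos(4*s)/16; evaluating from 0 to pi: ∫_{0}^{pi} (2 - s) cos(4*s) ds = (-1/16) - (-1/16) = 0.
Summing the pieces and multiplying by (1/pi) gives a_4 = 0.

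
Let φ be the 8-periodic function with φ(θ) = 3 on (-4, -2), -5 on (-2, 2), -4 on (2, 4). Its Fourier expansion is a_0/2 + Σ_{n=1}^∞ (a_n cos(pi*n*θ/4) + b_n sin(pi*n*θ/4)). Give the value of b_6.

b_6 = 1/4 ∫_{-4}^{4} φ(θ) sin(3*pi*θ/2) dθ.
Split the integral at the breakpoints.
Directly, an antiderivative of (3) sin(3*pi*θ/2) is -2*cos(3*pi*θ/2)/pi; evaluating from -4 to -2: ∫_{-4}^{-2} (3) sin(3*pi*θ/2) dθ = (2/pi) - (-2/pi) = 4/pi.
Directly, an antiderivative of (-5) sin(3*pi*θ/2) is 10*cos(3*pi*θ/2)/(3*pi); evaluating from -2 to 2: ∫_{-2}^{2} (-5) sin(3*pi*θ/2) dθ = (-10/(3*pi)) - (-10/(3*pi)) = 0.
Directly, an antiderivative of (-4) sin(3*pi*θ/2) is 8*cos(3*pi*θ/2)/(3*pi); evaluating from 2 to 4: ∫_{2}^{4} (-4) sin(3*pi*θ/2) dθ = (8/(3*pi)) - (-8/(3*pi)) = 16/(3*pi).
Summing the pieces and multiplying by (1/4) gives b_6 = 7/(3*pi).

7/(3*pi)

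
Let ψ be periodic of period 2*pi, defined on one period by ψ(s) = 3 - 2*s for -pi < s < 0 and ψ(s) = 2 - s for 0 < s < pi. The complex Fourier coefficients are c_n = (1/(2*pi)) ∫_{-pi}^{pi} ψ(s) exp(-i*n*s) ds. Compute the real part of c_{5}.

-1/(25*pi)

Since ψ is real-valued, Re(c_{5}) = (1/(2*pi)) ∫_{-pi}^{pi} ψ(s) cos(5*s) ds = a_{5}/2.
Split the integral at the breakpoints.
Integrating by parts (boundary term plus one more integral), an antiderivative of (3 - 2*s) cos(5*s) is -2*s*sin(5*s)/5 + 3*sin(5*s)/5 - 2*cos(5*s)/25; evaluating from -pi to 0: ∫_{-pi}^{0} (3 - 2*s) cos(5*s) ds = (-2/25) - (2/25) = -4/25.
Integrating by parts (boundary term plus one more integral), an antiderivative of (2 - s) cos(5*s) is -s*sin(5*s)/5 + 2*sin(5*s)/5 - cos(5*s)/25; evaluating from 0 to pi: ∫_{0}^{pi} (2 - s) cos(5*s) ds = (1/25) - (-1/25) = 2/25.
So ∫_{-pi}^{pi} ψ(s) cos(5*s) ds = -2/25.
Hence Re(c_{5}) = (1/(2*pi))·(-2/25) = -1/(25*pi).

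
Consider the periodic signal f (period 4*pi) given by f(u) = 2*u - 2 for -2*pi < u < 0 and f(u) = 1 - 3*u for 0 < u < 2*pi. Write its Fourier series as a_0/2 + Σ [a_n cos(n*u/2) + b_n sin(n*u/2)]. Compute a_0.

-5*pi - 1

a_0 = (1/(2*pi)) ∫_{-2*pi}^{2*pi} f(u) du = (1/(2*pi)) · (-2*pi*(1 + 5*pi)) = -5*pi - 1.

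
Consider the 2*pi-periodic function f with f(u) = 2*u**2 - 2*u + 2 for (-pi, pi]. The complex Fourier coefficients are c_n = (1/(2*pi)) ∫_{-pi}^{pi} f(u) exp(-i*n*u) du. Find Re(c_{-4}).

1/4

Since f is real-valued, Re(c_{-4}) = (1/(2*pi)) ∫_{-pi}^{pi} f(u) cos(-4*u) du = a_{4}/2.
Integrating by parts twice (tabular method), an antiderivative of (2*u**2 - 2*u + 2) cos(-4*u) is u**2*sin(4*u)/2 - u*sin(4*u)/2 + u*cos(4*u)/4 + 7*sin(4*u)/16 - cos(4*u)/8; evaluating from -pi to pi: ∫_{-pi}^{pi} (2*u**2 - 2*u + 2) cos(-4*u) du = (-1/8 + pi/4) - (-pi/4 - 1/8) = pi/2.
Hence Re(c_{-4}) = (1/(2*pi))·(pi/2) = 1/4.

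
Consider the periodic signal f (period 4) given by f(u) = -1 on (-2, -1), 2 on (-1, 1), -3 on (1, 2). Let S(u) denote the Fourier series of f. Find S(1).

At u = 1 the one-sided limits are f(1^-) = 2 and f(1^+) = -3.
By Dirichlet's theorem the series converges to their average, [(2) + (-3)]/2 = -1/2.

-1/2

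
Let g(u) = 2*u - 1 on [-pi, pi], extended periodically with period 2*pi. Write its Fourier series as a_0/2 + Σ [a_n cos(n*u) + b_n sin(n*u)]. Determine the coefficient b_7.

4/7

b_7 = 1/pi ∫_{-pi}^{pi} g(u) sin(7*u) du.
Integrating by parts (boundary term plus one more integral), an antiderivative of (2*u - 1) sin(7*u) is -2*u*cos(7*u)/7 + 2*sin(7*u)/49 + cos(7*u)/7; evaluating from -pi to pi: ∫_{-pi}^{pi} (2*u - 1) sin(7*u) du = (-1/7 + 2*pi/7) - (-2*pi/7 - 1/7) = 4*pi/7.
Hence b_7 = (1/pi)·(4*pi/7) = 4/7.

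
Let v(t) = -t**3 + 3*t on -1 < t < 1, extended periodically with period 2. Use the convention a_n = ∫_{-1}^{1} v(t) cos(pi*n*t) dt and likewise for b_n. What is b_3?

b_3 = ∫_{-1}^{1} v(t) sin(3*pi*t) dt.
v is odd and sin(3*pi*t) is odd, so the integrand is even and b_3 = 2 ∫_0^{1} v(t) sin(3*pi*t) dt.
Integrating by parts three times (tabular method), an antiderivative of (-t**3 + 3*t) sin(3*pi*t) is t**3*cos(3*pi*t)/(3*pi) - t**2*sin(3*pi*t)/(3*pi**2) - t*cos(3*pi*t)/pi - 2*t*cos(3*pi*t)/(9*pi**3) + 2*sin(3*pi*t)/(27*pi**4) + sin(3*pi*t)/(3*pi**2); evaluating from 0 to 1: ∫_{0}^{1} (-t**3 + 3*t) sin(3*pi*t) dt = (2*(1 + 3*pi**2)/(9*pi**3)) - (0) = 2*(1 + 3*pi**2)/(9*pi**3).
Hence b_3 = 2·(2*(1 + 3*pi**2)/(9*pi**3)) = 4*(1 + 3*pi**2)/(9*pi**3).

4*(1 + 3*pi**2)/(9*pi**3)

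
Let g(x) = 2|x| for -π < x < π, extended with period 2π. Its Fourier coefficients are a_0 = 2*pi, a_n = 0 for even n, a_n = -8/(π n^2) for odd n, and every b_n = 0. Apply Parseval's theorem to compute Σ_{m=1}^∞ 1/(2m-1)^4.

Parseval: a_0^2/2 + Σ a_n^2 = (1/π) ∫_{-π}^{π} g(x)^2 dx = 8*pi**2/3.
Subtract a_0^2/2 = 2*pi**2: Σ a_n^2 = 2*pi**2/3.
Only odd n contribute, with a_n^2 = 64/(π^2 n^4), so Σ_{m≥1} 1/(2m-1)^4 = π^2·(2*pi**2/3)/64 = pi**4/96.

pi**4/96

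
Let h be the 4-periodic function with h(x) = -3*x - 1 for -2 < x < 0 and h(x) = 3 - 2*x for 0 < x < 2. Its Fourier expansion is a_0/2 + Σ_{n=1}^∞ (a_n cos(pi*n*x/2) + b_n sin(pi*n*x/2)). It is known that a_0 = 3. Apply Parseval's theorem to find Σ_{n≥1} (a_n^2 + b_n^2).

29/6

Parseval: a_0^2/2 + Σ_{n≥1} (a_n^2+b_n^2) = 1/2 ∫_{-2}^{2} h(x)^2 dx = 28/3.
Subtract a_0^2/2 = 9/2: Σ (a_n^2+b_n^2) = 29/6.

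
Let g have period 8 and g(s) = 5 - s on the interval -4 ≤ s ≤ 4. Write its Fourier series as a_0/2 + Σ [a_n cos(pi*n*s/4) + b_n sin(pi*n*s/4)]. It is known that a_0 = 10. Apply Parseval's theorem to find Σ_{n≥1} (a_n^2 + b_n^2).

32/3

Parseval: a_0^2/2 + Σ_{n≥1} (a_n^2+b_n^2) = 1/4 ∫_{-4}^{4} g(s)^2 ds = 182/3.
Subtract a_0^2/2 = 50: Σ (a_n^2+b_n^2) = 32/3.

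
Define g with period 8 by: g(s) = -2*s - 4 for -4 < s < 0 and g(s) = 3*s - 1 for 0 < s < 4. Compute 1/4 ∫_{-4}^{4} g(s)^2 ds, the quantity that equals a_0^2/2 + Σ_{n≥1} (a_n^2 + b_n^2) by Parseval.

1/4 ∫_{-4}^{4} g(s)^2 ds = 1/4 · (508/3) = 127/3.

127/3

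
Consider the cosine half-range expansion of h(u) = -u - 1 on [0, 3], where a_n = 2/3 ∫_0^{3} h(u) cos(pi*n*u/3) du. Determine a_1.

a_1 = 2/3 ∫_0^{3} (-u - 1) cos(pi*u/3) du.
Integrating by parts (boundary term plus one more integral), an antiderivative of (-u - 1) cos(pi*u/3) is -3*u*sin(pi*u/3)/pi - 3*sin(pi*u/3)/pi - 9*cos(pi*u/3)/pi**2; evaluating from 0 to 3: ∫_{0}^{3} (-u - 1) cos(pi*u/3) du = (9/pi**2) - (-9/pi**2) = 18/pi**2.
Hence a_1 = (2/3)·(18/pi**2) = 12/pi**2.

12/pi**2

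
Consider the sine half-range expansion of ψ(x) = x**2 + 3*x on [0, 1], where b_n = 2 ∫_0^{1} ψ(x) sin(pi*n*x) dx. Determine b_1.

-8/pi**3 + 8/pi

b_1 = 2 ∫_0^{1} (x**2 + 3*x) sin(pi*x) dx.
Integrating by parts twice (tabular method), an antiderivative of (x**2 + 3*x) sin(pi*x) is -x**2*cos(pi*x)/pi + 2*x*sin(pi*x)/pi**2 - 3*x*cos(pi*x)/pi + 3*sin(pi*x)/pi**2 + 2*cos(pi*x)/pi**3; evaluating from 0 to 1: ∫_{0}^{1} (x**2 + 3*x) sin(pi*x) dx = (-2/pi**3 + 4/pi) - (2/pi**3) = -4/pi**3 + 4/pi.
Hence b_1 = 2·(-4/pi**3 + 4/pi) = -8/pi**3 + 8/pi.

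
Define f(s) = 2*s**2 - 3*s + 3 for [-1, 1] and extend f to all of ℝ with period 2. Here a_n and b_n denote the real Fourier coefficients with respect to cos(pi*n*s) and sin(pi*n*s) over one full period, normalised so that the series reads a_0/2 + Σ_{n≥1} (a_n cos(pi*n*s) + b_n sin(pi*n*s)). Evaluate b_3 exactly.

-2/pi

b_3 = ∫_{-1}^{1} f(s) sin(3*pi*s) ds.
Integrating by parts twice (tabular method), an antiderivative of (2*s**2 - 3*s + 3) sin(3*pi*s) is -2*s**2*cos(3*pi*s)/(3*pi) + 4*s*sin(3*pi*s)/(9*pi**2) + s*cos(3*pi*s)/pi - sin(3*pi*s)/(3*pi**2) - cos(3*pi*s)/pi + 4*cos(3*pi*s)/(27*pi**3); evaluating from -1 to 1: ∫_{-1}^{1} (2*s**2 - 3*s + 3) sin(3*pi*s) ds = (2*(-2 + 9*pi**2)/(27*pi**3)) - (4*(-1 + 18*pi**2)/(27*pi**3)) = -2/pi.
Hence b_3 = -2/pi.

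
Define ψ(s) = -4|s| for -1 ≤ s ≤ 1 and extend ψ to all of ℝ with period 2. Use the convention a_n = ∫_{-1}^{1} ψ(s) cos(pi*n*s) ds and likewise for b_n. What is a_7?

16/(49*pi**2)

a_7 = ∫_{-1}^{1} ψ(s) cos(7*pi*s) ds.
ψ is even and cos(7*pi*s) is even, so the integrand is even and a_7 = 2 ∫_0^{1} ψ(s) cos(7*pi*s) ds.
Integrating by parts (boundary term plus one more integral), an antiderivative of (-4*s) cos(7*pi*s) is -4*s*sin(7*pi*s)/(7*pi) - 4*cos(7*pi*s)/(49*pi**2); evaluating from 0 to 1: ∫_{0}^{1} (-4*s) cos(7*pi*s) ds = (4/(49*pi**2)) - (-4/(49*pi**2)) = 8/(49*pi**2).
Hence a_7 = 2·(8/(49*pi**2)) = 16/(49*pi**2).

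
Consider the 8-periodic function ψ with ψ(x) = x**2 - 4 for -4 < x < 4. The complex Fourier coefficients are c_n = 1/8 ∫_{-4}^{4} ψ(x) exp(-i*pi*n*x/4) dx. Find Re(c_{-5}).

Since ψ is real-valued, Re(c_{-5}) = 1/8 ∫_{-4}^{4} ψ(x) cos(-5*pi*x/4) dx = a_{5}/2.
ψ is even and cos(-5*pi*x/4) is even, so the integrand is even: ∫_{-4}^{4} ψ(x) cos(-5*pi*x/4) dx = 2∫_0^{4} ψ(x) cos(-5*pi*x/4) dx.
Integrating by parts twice (tabular method), an antiderivative of (x**2 - 4) cos(-5*pi*x/4) is 4*x**2*sin(5*pi*x/4)/(5*pi) + 32*x*cos(5*pi*x/4)/(25*pi**2) - 16*sin(5*pi*x/4)/(5*pi) - 128*sin(5*pi*x/4)/(125*pi**3); evaluating from 0 to 4: ∫_{0}^{4} (x**2 - 4) cos(-5*pi*x/4) dx = (-128/(25*pi**2)) - (0) = -128/(25*pi**2).
So ∫_{-4}^{4} ψ(x) cos(-5*pi*x/4) dx = -256/(25*pi**2).
Hence Re(c_{-5}) = (1/8)·(-256/(25*pi**2)) = -32/(25*pi**2).

-32/(25*pi**2)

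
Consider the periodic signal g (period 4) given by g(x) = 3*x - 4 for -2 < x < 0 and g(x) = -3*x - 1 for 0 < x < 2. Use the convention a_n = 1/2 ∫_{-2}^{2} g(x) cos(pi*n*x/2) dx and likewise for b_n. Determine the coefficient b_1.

b_1 = 1/2 ∫_{-2}^{2} g(x) sin(pi*x/2) dx.
Split the integral at the breakpoints.
Integrating by parts (boundary term plus one more integral), an antiderivative of (3*x - 4) sin(pi*x/2) is -6*x*cos(pi*x/2)/pi + 12*sin(pi*x/2)/pi**2 + 8*cos(pi*x/2)/pi; evaluating from -2 to 0: ∫_{-2}^{0} (3*x - 4) sin(pi*x/2) dx = (8/pi) - (-20/pi) = 28/pi.
Integrating by parts (boundary term plus one more integral), an antiderivative of (-3*x - 1) sin(pi*x/2) is 6*x*cos(pi*x/2)/pi - 12*sin(pi*x/2)/pi**2 + 2*cos(pi*x/2)/pi; evaluating from 0 to 2: ∫_{0}^{2} (-3*x - 1) sin(pi*x/2) dx = (-14/pi) - (2/pi) = -16/pi.
Summing the pieces and multiplying by (1/2) gives b_1 = 6/pi.

6/pi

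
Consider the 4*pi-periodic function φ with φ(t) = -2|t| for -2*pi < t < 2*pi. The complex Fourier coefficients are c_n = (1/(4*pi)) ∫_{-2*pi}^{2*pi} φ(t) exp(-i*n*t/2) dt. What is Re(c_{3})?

Since φ is real-valued, Re(c_{3}) = (1/(4*pi)) ∫_{-2*pi}^{2*pi} φ(t) cos(3*t/2) dt = a_{3}/2.
φ is even and cos(3*t/2) is even, so the integrand is even: ∫_{-2*pi}^{2*pi} φ(t) cos(3*t/2) dt = 2∫_0^{2*pi} φ(t) cos(3*t/2) dt.
Integrating by parts (boundary term plus one more integral), an antiderivative of (-2*t) cos(3*t/2) is -4*t*sin(3*t/2)/3 - 8*cos(3*t/2)/9; evaluating from 0 to 2*pi: ∫_{0}^{2*pi} (-2*t) cos(3*t/2) dt = (8/9) - (-8/9) = 16/9.
So ∫_{-2*pi}^{2*pi} φ(t) cos(3*t/2) dt = 32/9.
Hence Re(c_{3}) = (1/(4*pi))·(32/9) = 8/(9*pi).

8/(9*pi)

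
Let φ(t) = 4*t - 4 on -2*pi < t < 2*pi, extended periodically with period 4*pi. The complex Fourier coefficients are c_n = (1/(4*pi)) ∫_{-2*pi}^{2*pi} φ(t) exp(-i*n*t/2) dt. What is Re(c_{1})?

0

Since φ is real-valued, Re(c_{1}) = (1/(4*pi)) ∫_{-2*pi}^{2*pi} φ(t) cos(t/2) dt = a_{1}/2.
Integrating by parts (boundary term plus one more integral), an antiderivative of (4*t - 4) cos(t/2) is 8*t*sin(t/2) - 8*sin(t/2) + 16*cos(t/2); evaluating from -2*pi to 2*pi: ∫_{-2*pi}^{2*pi} (4*t - 4) cos(t/2) dt = (-16) - (-16) = 0.
Hence Re(c_{1}) = (1/(4*pi))·(0) = 0.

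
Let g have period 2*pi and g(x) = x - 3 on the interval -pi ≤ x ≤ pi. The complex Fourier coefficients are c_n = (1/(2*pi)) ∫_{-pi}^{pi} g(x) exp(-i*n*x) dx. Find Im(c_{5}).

-1/5

Since g is real-valued, Im(c_{5}) = -(1/(2*pi)) ∫_{-pi}^{pi} g(x) sin(5*x) dx = -b_{5}/2.
Integrating by parts (boundary term plus one more integral), an antiderivative of (x - 3) sin(5*x) is -x*cos(5*x)/5 + sin(5*x)/25 + 3*cos(5*x)/5; evaluating from -pi to pi: ∫_{-pi}^{pi} (x - 3) sin(5*x) dx = (-3/5 + pi/5) - (-pi/5 - 3/5) = 2*pi/5.
Hence Im(c_{5}) = (-1/(2*pi))·(2*pi/5) = -1/5.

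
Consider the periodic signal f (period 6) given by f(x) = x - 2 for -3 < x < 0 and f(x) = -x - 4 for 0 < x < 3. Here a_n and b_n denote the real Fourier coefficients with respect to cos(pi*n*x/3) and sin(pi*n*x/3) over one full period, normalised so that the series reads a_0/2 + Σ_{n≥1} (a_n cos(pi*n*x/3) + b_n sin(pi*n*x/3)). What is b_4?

b_4 = 1/3 ∫_{-3}^{3} f(x) sin(4*pi*x/3) dx.
Split the integral at the breakpoints.
Integrating by parts (boundary term plus one more integral), an antiderivative of (x - 2) sin(4*pi*x/3) is -3*x*cos(4*pi*x/3)/(4*pi) + 9*sin(4*pi*x/3)/(16*pi**2) + 3*cos(4*pi*x/3)/(2*pi); evaluating from -3 to 0: ∫_{-3}^{0} (x - 2) sin(4*pi*x/3) dx = (3/(2*pi)) - (15/(4*pi)) = -9/(4*pi).
Integrating by parts (boundary term plus one more integral), an antiderivative of (-x - 4) sin(4*pi*x/3) is 3*x*cos(4*pi*x/3)/(4*pi) - 9*sin(4*pi*x/3)/(16*pi**2) + 3*cos(4*pi*x/3)/pi; evaluating from 0 to 3: ∫_{0}^{3} (-x - 4) sin(4*pi*x/3) dx = (21/(4*pi)) - (3/pi) = 9/(4*pi).
Summing the pieces and multiplying by (1/3) gives b_4 = 0.

0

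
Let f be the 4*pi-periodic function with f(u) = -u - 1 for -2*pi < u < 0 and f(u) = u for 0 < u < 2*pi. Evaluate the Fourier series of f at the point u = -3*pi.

pi

u = -3*pi differs from u = pi by -1 full period(s), and the series is 4*pi-periodic.
f is continuous at u = pi with value pi, so the series converges to pi there.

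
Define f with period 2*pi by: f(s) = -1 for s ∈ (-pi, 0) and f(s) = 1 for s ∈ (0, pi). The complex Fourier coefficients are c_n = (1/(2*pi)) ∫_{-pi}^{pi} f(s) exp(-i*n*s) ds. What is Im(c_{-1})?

Since f is real-valued, Im(c_{-1}) = -(1/(2*pi)) ∫_{-pi}^{pi} f(s) sin(-s) ds = b_{1}/2.
f is odd and sin(-s) is odd, so the integrand is even: ∫_{-pi}^{pi} f(s) sin(-s) ds = 2∫_0^{pi} f(s) sin(-s) ds.
Directly, an antiderivative of (1) sin(-s) is cos(s); evaluating from 0 to pi: ∫_{0}^{pi} (1) sin(-s) ds = (-1) - (1) = -2.
So ∫_{-pi}^{pi} f(s) sin(-s) ds = -4.
Hence Im(c_{-1}) = (-1/(2*pi))·(-4) = 2/pi.

2/pi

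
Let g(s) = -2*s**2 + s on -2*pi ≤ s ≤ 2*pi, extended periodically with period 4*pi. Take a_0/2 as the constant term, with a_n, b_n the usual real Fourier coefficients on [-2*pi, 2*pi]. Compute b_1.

b_1 = (1/(2*pi)) ∫_{-2*pi}^{2*pi} g(s) sin(s/2) ds.
Integrating by parts twice (tabular method), an antiderivative of (-2*s**2 + s) sin(s/2) is 4*s**2*cos(s/2) - 16*s*sin(s/2) - 2*s*cos(s/2) + 4*sin(s/2) - 32*cos(s/2); evaluating from -2*pi to 2*pi: ∫_{-2*pi}^{2*pi} (-2*s**2 + s) sin(s/2) ds = (-16*pi**2 + 4*pi + 32) - (-16*pi**2 - 4*pi + 32) = 8*pi.
Hence b_1 = (1/(2*pi))·(8*pi) = 4.

4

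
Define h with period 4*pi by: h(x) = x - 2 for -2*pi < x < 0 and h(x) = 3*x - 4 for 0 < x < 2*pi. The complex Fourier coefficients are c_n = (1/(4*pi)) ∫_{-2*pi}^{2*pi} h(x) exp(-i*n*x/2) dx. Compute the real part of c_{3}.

Since h is real-valued, Re(c_{3}) = (1/(4*pi)) ∫_{-2*pi}^{2*pi} h(x) cos(3*x/2) dx = a_{3}/2.
Split the integral at the breakpoints.
Integrating by parts (boundary term plus one more integral), an antiderivative of (x - 2) cos(3*x/2) is 2*x*sin(3*x/2)/3 - 4*sin(3*x/2)/3 + 4*cos(3*x/2)/9; evaluating from -2*pi to 0: ∫_{-2*pi}^{0} (x - 2) cos(3*x/2) dx = (4/9) - (-4/9) = 8/9.
Integrating by parts (boundary term plus one more integral), an antiderivative of (3*x - 4) cos(3*x/2) is 2*x*sin(3*x/2) - 8*sin(3*x/2)/3 + 4*cos(3*x/2)/3; evaluating from 0 to 2*pi: ∫_{0}^{2*pi} (3*x - 4) cos(3*x/2) dx = (-4/3) - (4/3) = -8/3.
So ∫_{-2*pi}^{2*pi} h(x) cos(3*x/2) dx = -16/9.
Hence Re(c_{3}) = (1/(4*pi))·(-16/9) = -4/(9*pi).

-4/(9*pi)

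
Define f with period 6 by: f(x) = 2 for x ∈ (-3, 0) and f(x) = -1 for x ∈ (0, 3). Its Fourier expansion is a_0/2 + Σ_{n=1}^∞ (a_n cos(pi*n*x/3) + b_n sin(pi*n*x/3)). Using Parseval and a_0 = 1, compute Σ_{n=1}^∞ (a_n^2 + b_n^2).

Parseval: a_0^2/2 + Σ_{n≥1} (a_n^2+b_n^2) = 1/3 ∫_{-3}^{3} f(x)^2 dx = 5.
Subtract a_0^2/2 = 1/2: Σ (a_n^2+b_n^2) = 9/2.

9/2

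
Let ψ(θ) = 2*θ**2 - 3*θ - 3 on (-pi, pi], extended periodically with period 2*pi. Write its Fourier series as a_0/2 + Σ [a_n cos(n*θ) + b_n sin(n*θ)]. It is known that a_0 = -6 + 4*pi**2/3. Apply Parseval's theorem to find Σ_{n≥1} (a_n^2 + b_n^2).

Parseval: a_0^2/2 + Σ_{n≥1} (a_n^2+b_n^2) = 1/pi ∫_{-pi}^{pi} ψ(θ)^2 dθ = -2*pi**2 + 18 + 8*pi**4/5.
Subtract a_0^2/2 = 2*(9 - 2*pi**2)**2/9: Σ (a_n^2+b_n^2) = pi**2*(6 + 32*pi**2/45).

pi**2*(6 + 32*pi**2/45)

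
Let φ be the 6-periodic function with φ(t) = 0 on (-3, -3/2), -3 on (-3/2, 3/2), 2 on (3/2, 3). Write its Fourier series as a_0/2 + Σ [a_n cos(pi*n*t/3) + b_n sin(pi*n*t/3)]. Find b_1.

2/pi

b_1 = 1/3 ∫_{-3}^{3} φ(t) sin(pi*t/3) dt.
Split the integral at the breakpoints.
∫_{-3}^{-3/2} (0) sin(pi*t/3) dt = 0.
Directly, an antiderivative of (-3) sin(pi*t/3) is 9*cos(pi*t/3)/pi; evaluating from -3/2 to 3/2: ∫_{-3/2}^{3/2} (-3) sin(pi*t/3) dt = (0) - (0) = 0.
Directly, an antiderivative of (2) sin(pi*t/3) is -6*cos(pi*t/3)/pi; evaluating from 3/2 to 3: ∫_{3/2}^{3} (2) sin(pi*t/3) dt = (6/pi) - (0) = 6/pi.
Summing the pieces and multiplying by (1/3) gives b_1 = 2/pi.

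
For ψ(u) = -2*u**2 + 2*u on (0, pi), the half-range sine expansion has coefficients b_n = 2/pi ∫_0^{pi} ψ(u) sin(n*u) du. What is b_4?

-1 + pi

b_4 = 2/pi ∫_0^{pi} (-2*u**2 + 2*u) sin(4*u) du.
Integrating by parts twice (tabular method), an antiderivative of (-2*u**2 + 2*u) sin(4*u) is u**2*cos(4*u)/2 - u*sin(4*u)/4 - u*cos(4*u)/2 + sin(4*u)/8 - cos(4*u)/16; evaluating from 0 to pi: ∫_{0}^{pi} (-2*u**2 + 2*u) sin(4*u) du = (-pi/2 - 1/16 + pi**2/2) - (-1/16) = pi*(-1 + pi)/2.
Hence b_4 = (2/pi)·(pi*(-1 + pi)/2) = -1 + pi.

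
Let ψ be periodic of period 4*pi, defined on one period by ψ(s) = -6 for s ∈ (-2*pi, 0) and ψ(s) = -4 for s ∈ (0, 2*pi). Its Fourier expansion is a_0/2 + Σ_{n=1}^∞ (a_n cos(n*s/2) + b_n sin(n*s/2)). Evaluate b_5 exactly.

b_5 = (1/(2*pi)) ∫_{-2*pi}^{2*pi} ψ(s) sin(5*s/2) ds.
Split the integral at the breakpoints.
Directly, an antiderivative of (-6) sin(5*s/2) is 12*cos(5*s/2)/5; evaluating from -2*pi to 0: ∫_{-2*pi}^{0} (-6) sin(5*s/2) ds = (12/5) - (-12/5) = 24/5.
Directly, an antiderivative of (-4) sin(5*s/2) is 8*cos(5*s/2)/5; evaluating from 0 to 2*pi: ∫_{0}^{2*pi} (-4) sin(5*s/2) ds = (-8/5) - (8/5) = -16/5.
Summing the pieces and multiplying by (1/(2*pi)) gives b_5 = 4/(5*pi).

4/(5*pi)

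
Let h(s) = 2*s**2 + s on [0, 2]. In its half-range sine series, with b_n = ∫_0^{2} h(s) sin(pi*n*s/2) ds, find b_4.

b_4 = ∫_0^{2} (2*s**2 + s) sin(2*pi*s) ds.
Integrating by parts twice (tabular method), an antiderivative of (2*s**2 + s) sin(2*pi*s) is -s**2*cos(2*pi*s)/pi + s*sin(2*pi*s)/pi**2 - s*cos(2*pi*s)/(2*pi) + sin(2*pi*s)/(4*pi**2) + cos(2*pi*s)/(2*pi**3); evaluating from 0 to 2: ∫_{0}^{2} (2*s**2 + s) sin(2*pi*s) ds = (-5/pi + 1/(2*pi**3)) - (1/(2*pi**3)) = -5/pi.
Hence b_4 = -5/pi.

-5/pi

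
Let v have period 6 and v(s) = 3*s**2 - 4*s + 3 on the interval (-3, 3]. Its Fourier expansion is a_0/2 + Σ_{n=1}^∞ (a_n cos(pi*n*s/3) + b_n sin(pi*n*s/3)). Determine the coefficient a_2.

27/pi**2

a_2 = 1/3 ∫_{-3}^{3} v(s) cos(2*pi*s/3) ds.
Integrating by parts twice (tabular method), an antiderivative of (3*s**2 - 4*s + 3) cos(2*pi*s/3) is 9*s**2*sin(2*pi*s/3)/(2*pi) - 6*s*sin(2*pi*s/3)/pi + 27*s*cos(2*pi*s/3)/(2*pi**2) - 81*sin(2*pi*s/3)/(4*pi**3) + 9*sin(2*pi*s/3)/(2*pi) - 9*cos(2*pi*s/3)/pi**2; evaluating from -3 to 3: ∫_{-3}^{3} (3*s**2 - 4*s + 3) cos(2*pi*s/3) ds = (63/(2*pi**2)) - (-99/(2*pi**2)) = 81/pi**2.
Hence a_2 = (1/3)·(81/pi**2) = 27/pi**2.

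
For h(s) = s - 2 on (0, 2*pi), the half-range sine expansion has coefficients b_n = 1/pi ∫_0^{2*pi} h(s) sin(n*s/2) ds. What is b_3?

b_3 = 1/pi ∫_0^{2*pi} (s - 2) sin(3*s/2) ds.
Integrating by parts (boundary term plus one more integral), an antiderivative of (s - 2) sin(3*s/2) is -2*s*cos(3*s/2)/3 + 4*sin(3*s/2)/9 + 4*cos(3*s/2)/3; evaluating from 0 to 2*pi: ∫_{0}^{2*pi} (s - 2) sin(3*s/2) ds = (-4/3 + 4*pi/3) - (4/3) = -8/3 + 4*pi/3.
Hence b_3 = (1/pi)·(-8/3 + 4*pi/3) = 4*(-2 + pi)/(3*pi).

4*(-2 + pi)/(3*pi)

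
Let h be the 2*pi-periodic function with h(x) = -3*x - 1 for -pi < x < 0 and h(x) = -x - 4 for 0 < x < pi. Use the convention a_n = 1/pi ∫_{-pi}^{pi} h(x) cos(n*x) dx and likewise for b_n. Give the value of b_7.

2*(-2*pi - 3)/(7*pi)

b_7 = 1/pi ∫_{-pi}^{pi} h(x) sin(7*x) dx.
Split the integral at the breakpoints.
Integrating by parts (boundary term plus one more integral), an antiderivative of (-3*x - 1) sin(7*x) is 3*x*cos(7*x)/7 - 3*sin(7*x)/49 + cos(7*x)/7; evaluating from -pi to 0: ∫_{-pi}^{0} (-3*x - 1) sin(7*x) dx = (1/7) - (-1/7 + 3*pi/7) = 2/7 - 3*pi/7.
Integrating by parts (boundary term plus one more integral), an antiderivative of (-x - 4) sin(7*x) is x*cos(7*x)/7 - sin(7*x)/49 + 4*cos(7*x)/7; evaluating from 0 to pi: ∫_{0}^{pi} (-x - 4) sin(7*x) dx = (-4/7 - pi/7) - (4/7) = -8/7 - pi/7.
Summing the pieces and multiplying by (1/pi) gives b_7 = 2*(-2*pi - 3)/(7*pi).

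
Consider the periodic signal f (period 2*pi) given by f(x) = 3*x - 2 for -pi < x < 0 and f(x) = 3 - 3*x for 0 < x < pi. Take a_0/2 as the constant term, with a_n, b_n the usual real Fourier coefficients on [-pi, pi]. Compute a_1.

12/pi

a_1 = 1/pi ∫_{-pi}^{pi} f(x) cos(x) dx.
Split the integral at the breakpoints.
Integrating by parts (boundary term plus one more integral), an antiderivative of (3*x - 2) cos(x) is 3*x*sin(x) - 2*sin(x) + 3*cos(x); evaluating from -pi to 0: ∫_{-pi}^{0} (3*x - 2) cos(x) dx = (3) - (-3) = 6.
Integrating by parts (boundary term plus one more integral), an antiderivative of (3 - 3*x) cos(x) is -3*x*sin(x) + 3*sin(x) - 3*cos(x); evaluating from 0 to pi: ∫_{0}^{pi} (3 - 3*x) cos(x) dx = (3) - (-3) = 6.
Summing the pieces and multiplying by (1/pi) gives a_1 = 12/pi.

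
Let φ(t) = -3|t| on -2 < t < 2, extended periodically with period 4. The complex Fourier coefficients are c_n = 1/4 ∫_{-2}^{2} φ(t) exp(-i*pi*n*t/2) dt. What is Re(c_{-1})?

12/pi**2

Since φ is real-valued, Re(c_{-1}) = 1/4 ∫_{-2}^{2} φ(t) cos(-pi*t/2) dt = a_{1}/2.
φ is even and cos(-pi*t/2) is even, so the integrand is even: ∫_{-2}^{2} φ(t) cos(-pi*t/2) dt = 2∫_0^{2} φ(t) cos(-pi*t/2) dt.
Integrating by parts (boundary term plus one more integral), an antiderivative of (-3*t) cos(-pi*t/2) is -6*t*sin(pi*t/2)/pi - 12*cos(pi*t/2)/pi**2; evaluating from 0 to 2: ∫_{0}^{2} (-3*t) cos(-pi*t/2) dt = (12/pi**2) - (-12/pi**2) = 24/pi**2.
So ∫_{-2}^{2} φ(t) cos(-pi*t/2) dt = 48/pi**2.
Hence Re(c_{-1}) = (1/4)·(48/pi**2) = 12/pi**2.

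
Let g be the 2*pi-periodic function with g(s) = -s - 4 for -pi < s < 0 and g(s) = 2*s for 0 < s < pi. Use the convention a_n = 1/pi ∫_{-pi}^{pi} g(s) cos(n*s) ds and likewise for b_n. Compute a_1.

-6/pi

a_1 = 1/pi ∫_{-pi}^{pi} g(s) cos(s) ds.
Split the integral at the breakpoints.
Integrating by parts (boundary term plus one more integral), an antiderivative of (-s - 4) cos(s) is -s*sin(s) - 4*sin(s) - cos(s); evaluating from -pi to 0: ∫_{-pi}^{0} (-s - 4) cos(s) ds = (-1) - (1) = -2.
Integrating by parts (boundary term plus one more integral), an antiderivative of (2*s) cos(s) is 2*s*sin(s) + 2*cos(s); evaluating from 0 to pi: ∫_{0}^{pi} (2*s) cos(s) ds = (-2) - (2) = -4.
Summing the pieces and multiplying by (1/pi) gives a_1 = -6/pi.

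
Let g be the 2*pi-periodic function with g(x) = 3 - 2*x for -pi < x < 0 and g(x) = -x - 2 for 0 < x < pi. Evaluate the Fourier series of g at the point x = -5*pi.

1/2 + pi/2

x = -5*pi differs from x = -pi by -2 full period(s), and the series is 2*pi-periodic.
At x = -pi the one-sided limits are g(-pi^-) = -pi - 2 and g(-pi^+) = 3 + 2*pi.
By Dirichlet's theorem the series converges to their average, [(-pi - 2) + (3 + 2*pi)]/2 = 1/2 + pi/2.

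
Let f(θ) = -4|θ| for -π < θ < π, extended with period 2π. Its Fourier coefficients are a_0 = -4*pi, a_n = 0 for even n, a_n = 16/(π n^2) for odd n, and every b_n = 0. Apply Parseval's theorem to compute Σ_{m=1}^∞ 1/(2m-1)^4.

Parseval: a_0^2/2 + Σ a_n^2 = (1/π) ∫_{-π}^{π} f(θ)^2 dθ = 32*pi**2/3.
Subtract a_0^2/2 = 8*pi**2: Σ a_n^2 = 8*pi**2/3.
Only odd n contribute, with a_n^2 = 256/(π^2 n^4), so Σ_{m≥1} 1/(2m-1)^4 = π^2·(8*pi**2/3)/256 = pi**4/96.

pi**4/96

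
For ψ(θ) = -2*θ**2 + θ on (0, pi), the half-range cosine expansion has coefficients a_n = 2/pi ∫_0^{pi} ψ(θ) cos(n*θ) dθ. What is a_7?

a_7 = 2/pi ∫_0^{pi} (-2*θ**2 + θ) cos(7*θ) dθ.
Integrating by parts twice (tabular method), an antiderivative of (-2*θ**2 + θ) cos(7*θ) is -2*θ**2*sin(7*θ)/7 + θ*sin(7*θ)/7 - 4*θ*cos(7*θ)/49 + 4*sin(7*θ)/343 + cos(7*θ)/49; evaluating from 0 to pi: ∫_{0}^{pi} (-2*θ**2 + θ) cos(7*θ) dθ = (-1/49 + 4*pi/49) - (1/49) = -2/49 + 4*pi/49.
Hence a_7 = (2/pi)·(-2/49 + 4*pi/49) = 4*(-1 + 2*pi)/(49*pi).

4*(-1 + 2*pi)/(49*pi)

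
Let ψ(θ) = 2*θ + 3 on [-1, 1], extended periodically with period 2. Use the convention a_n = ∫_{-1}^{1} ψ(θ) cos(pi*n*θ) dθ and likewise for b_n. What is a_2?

a_2 = ∫_{-1}^{1} ψ(θ) cos(2*pi*θ) dθ.
Integrating by parts (boundary term plus one more integral), an antiderivative of (2*θ + 3) cos(2*pi*θ) is θ*sin(2*pi*θ)/pi + 3*sin(2*pi*θ)/(2*pi) + cos(2*pi*θ)/(2*pi**2); evaluating from -1 to 1: ∫_{-1}^{1} (2*θ + 3) cos(2*pi*θ) dθ = (1/(2*pi**2)) - (1/(2*pi**2)) = 0.
Hence a_2 = 0.

0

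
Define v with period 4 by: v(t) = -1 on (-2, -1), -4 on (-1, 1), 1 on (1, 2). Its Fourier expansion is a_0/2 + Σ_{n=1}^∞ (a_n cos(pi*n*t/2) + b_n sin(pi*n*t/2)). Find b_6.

-2/(3*pi)

b_6 = 1/2 ∫_{-2}^{2} v(t) sin(3*pi*t) dt.
Split the integral at the breakpoints.
Directly, an antiderivative of (-1) sin(3*pi*t) is cos(3*pi*t)/(3*pi); evaluating from -2 to -1: ∫_{-2}^{-1} (-1) sin(3*pi*t) dt = (-1/(3*pi)) - (1/(3*pi)) = -2/(3*pi).
Directly, an antiderivative of (-4) sin(3*pi*t) is 4*cos(3*pi*t)/(3*pi); evaluating from -1 to 1: ∫_{-1}^{1} (-4) sin(3*pi*t) dt = (-4/(3*pi)) - (-4/(3*pi)) = 0.
Directly, an antiderivative of (1) sin(3*pi*t) is -cos(3*pi*t)/(3*pi); evaluating from 1 to 2: ∫_{1}^{2} (1) sin(3*pi*t) dt = (-1/(3*pi)) - (1/(3*pi)) = -2/(3*pi).
Summing the pieces and multiplying by (1/2) gives b_6 = -2/(3*pi).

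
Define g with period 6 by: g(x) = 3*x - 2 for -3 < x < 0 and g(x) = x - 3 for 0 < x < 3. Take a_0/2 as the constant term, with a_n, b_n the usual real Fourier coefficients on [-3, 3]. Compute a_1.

12/pi**2

a_1 = 1/3 ∫_{-3}^{3} g(x) cos(pi*x/3) dx.
Split the integral at the breakpoints.
Integrating by parts (boundary term plus one more integral), an antiderivative of (3*x - 2) cos(pi*x/3) is 9*x*sin(pi*x/3)/pi - 6*sin(pi*x/3)/pi + 27*cos(pi*x/3)/pi**2; evaluating from -3 to 0: ∫_{-3}^{0} (3*x - 2) cos(pi*x/3) dx = (27/pi**2) - (-27/pi**2) = 54/pi**2.
Integrating by parts (boundary term plus one more integral), an antiderivative of (x - 3) cos(pi*x/3) is 3*x*sin(pi*x/3)/pi - 9*sin(pi*x/3)/pi + 9*cos(pi*x/3)/pi**2; evaluating from 0 to 3: ∫_{0}^{3} (x - 3) cos(pi*x/3) dx = (-9/pi**2) - (9/pi**2) = -18/pi**2.
Summing the pieces and multiplying by (1/3) gives a_1 = 12/pi**2.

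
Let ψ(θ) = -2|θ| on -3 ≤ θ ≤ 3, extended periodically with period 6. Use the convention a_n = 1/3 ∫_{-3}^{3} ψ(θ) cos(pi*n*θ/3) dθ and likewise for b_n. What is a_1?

24/pi**2

a_1 = 1/3 ∫_{-3}^{3} ψ(θ) cos(pi*θ/3) dθ.
ψ is even and cos(pi*θ/3) is even, so the integrand is even and a_1 = 2/3 ∫_0^{3} ψ(θ) cos(pi*θ/3) dθ.
Integrating by parts (boundary term plus one more integral), an antiderivative of (-2*θ) cos(pi*θ/3) is -6*θ*sin(pi*θ/3)/pi - 18*cos(pi*θ/3)/pi**2; evaluating from 0 to 3: ∫_{0}^{3} (-2*θ) cos(pi*θ/3) dθ = (18/pi**2) - (-18/pi**2) = 36/pi**2.
Hence a_1 = (2/3)·(36/pi**2) = 24/pi**2.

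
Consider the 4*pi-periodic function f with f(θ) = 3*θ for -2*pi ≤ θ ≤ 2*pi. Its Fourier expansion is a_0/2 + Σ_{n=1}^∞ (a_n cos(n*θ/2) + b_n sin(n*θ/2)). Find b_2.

-6

b_2 = (1/(2*pi)) ∫_{-2*pi}^{2*pi} f(θ) sin(θ) dθ.
f is odd and sin(θ) is odd, so the integrand is even and b_2 = 1/pi ∫_0^{2*pi} f(θ) sin(θ) dθ.
Integrating by parts (boundary term plus one more integral), an antiderivative of (3*θ) sin(θ) is -3*θ*cos(θ) + 3*sin(θ); evaluating from 0 to 2*pi: ∫_{0}^{2*pi} (3*θ) sin(θ) dθ = (-6*pi) - (0) = -6*pi.
Hence b_2 = (1/pi)·(-6*pi) = -6.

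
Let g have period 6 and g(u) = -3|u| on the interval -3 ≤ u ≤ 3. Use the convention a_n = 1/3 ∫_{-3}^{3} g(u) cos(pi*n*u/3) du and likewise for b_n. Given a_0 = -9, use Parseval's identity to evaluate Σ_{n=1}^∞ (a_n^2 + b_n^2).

Parseval: a_0^2/2 + Σ_{n≥1} (a_n^2+b_n^2) = 1/3 ∫_{-3}^{3} g(u)^2 du = 54.
Subtract a_0^2/2 = 81/2: Σ (a_n^2+b_n^2) = 27/2.

27/2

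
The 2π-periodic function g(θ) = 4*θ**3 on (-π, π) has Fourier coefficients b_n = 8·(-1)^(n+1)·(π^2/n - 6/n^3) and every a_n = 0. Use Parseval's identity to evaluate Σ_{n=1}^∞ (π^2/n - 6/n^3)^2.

Parseval: Σ b_n^2 = (1/π) ∫_{-π}^{π} g(θ)^2 dθ = 32*pi**6/7.
b_n^2 = 64·(π^2/n - 6/n^3)^2, so the sum equals (32*pi**6/7)/64 = pi**6/14.

pi**6/14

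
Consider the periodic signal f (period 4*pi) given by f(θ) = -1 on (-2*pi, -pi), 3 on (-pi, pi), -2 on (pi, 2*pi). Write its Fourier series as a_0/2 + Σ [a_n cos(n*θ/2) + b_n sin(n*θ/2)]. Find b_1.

b_1 = (1/(2*pi)) ∫_{-2*pi}^{2*pi} f(θ) sin(θ/2) dθ.
Split the integral at the breakpoints.
Directly, an antiderivative of (-1) sin(θ/2) is 2*cos(θ/2); evaluating from -2*pi to -pi: ∫_{-2*pi}^{-pi} (-1) sin(θ/2) dθ = (0) - (-2) = 2.
Directly, an antiderivative of (3) sin(θ/2) is -6*cos(θ/2); evaluating from -pi to pi: ∫_{-pi}^{pi} (3) sin(θ/2) dθ = (0) - (0) = 0.
Directly, an antiderivative of (-2) sin(θ/2) is 4*cos(θ/2); evaluating from pi to 2*pi: ∫_{pi}^{2*pi} (-2) sin(θ/2) dθ = (-4) - (0) = -4.
Summing the pieces and multiplying by (1/(2*pi)) gives b_1 = -1/pi.

-1/pi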